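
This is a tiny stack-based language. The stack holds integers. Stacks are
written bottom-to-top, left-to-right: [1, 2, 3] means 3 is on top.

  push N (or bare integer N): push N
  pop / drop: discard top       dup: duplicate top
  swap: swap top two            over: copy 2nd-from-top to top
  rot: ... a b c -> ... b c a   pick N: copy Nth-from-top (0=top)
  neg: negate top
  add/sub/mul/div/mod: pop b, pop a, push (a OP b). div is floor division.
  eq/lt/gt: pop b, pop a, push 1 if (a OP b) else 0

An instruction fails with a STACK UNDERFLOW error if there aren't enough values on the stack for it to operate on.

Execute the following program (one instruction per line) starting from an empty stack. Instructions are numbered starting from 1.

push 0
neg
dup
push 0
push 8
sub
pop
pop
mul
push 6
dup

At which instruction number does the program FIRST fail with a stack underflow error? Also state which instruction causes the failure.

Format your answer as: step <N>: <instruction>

Step 1 ('push 0'): stack = [0], depth = 1
Step 2 ('neg'): stack = [0], depth = 1
Step 3 ('dup'): stack = [0, 0], depth = 2
Step 4 ('push 0'): stack = [0, 0, 0], depth = 3
Step 5 ('push 8'): stack = [0, 0, 0, 8], depth = 4
Step 6 ('sub'): stack = [0, 0, -8], depth = 3
Step 7 ('pop'): stack = [0, 0], depth = 2
Step 8 ('pop'): stack = [0], depth = 1
Step 9 ('mul'): needs 2 value(s) but depth is 1 — STACK UNDERFLOW

Answer: step 9: mul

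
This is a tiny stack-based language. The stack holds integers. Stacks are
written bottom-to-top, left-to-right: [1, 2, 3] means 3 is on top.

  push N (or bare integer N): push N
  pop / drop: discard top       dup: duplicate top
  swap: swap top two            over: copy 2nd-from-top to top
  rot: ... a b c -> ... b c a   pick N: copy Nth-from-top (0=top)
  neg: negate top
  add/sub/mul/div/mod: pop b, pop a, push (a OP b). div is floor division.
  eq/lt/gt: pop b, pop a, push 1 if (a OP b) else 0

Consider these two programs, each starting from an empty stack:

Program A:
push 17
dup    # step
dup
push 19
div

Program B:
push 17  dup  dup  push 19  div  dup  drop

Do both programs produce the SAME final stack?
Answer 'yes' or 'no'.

Answer: yes

Derivation:
Program A trace:
  After 'push 17': [17]
  After 'dup': [17, 17]
  After 'dup': [17, 17, 17]
  After 'push 19': [17, 17, 17, 19]
  After 'div': [17, 17, 0]
Program A final stack: [17, 17, 0]

Program B trace:
  After 'push 17': [17]
  After 'dup': [17, 17]
  After 'dup': [17, 17, 17]
  After 'push 19': [17, 17, 17, 19]
  After 'div': [17, 17, 0]
  After 'dup': [17, 17, 0, 0]
  After 'drop': [17, 17, 0]
Program B final stack: [17, 17, 0]
Same: yes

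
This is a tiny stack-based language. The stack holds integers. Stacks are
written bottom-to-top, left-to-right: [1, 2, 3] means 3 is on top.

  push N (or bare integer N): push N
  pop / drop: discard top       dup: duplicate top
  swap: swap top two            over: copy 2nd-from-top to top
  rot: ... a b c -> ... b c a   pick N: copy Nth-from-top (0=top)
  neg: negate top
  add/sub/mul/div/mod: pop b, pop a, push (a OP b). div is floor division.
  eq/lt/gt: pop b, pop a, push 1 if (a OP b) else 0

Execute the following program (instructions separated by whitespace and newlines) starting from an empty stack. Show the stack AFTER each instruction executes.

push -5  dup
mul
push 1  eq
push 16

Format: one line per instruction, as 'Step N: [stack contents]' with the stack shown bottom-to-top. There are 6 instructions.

Step 1: [-5]
Step 2: [-5, -5]
Step 3: [25]
Step 4: [25, 1]
Step 5: [0]
Step 6: [0, 16]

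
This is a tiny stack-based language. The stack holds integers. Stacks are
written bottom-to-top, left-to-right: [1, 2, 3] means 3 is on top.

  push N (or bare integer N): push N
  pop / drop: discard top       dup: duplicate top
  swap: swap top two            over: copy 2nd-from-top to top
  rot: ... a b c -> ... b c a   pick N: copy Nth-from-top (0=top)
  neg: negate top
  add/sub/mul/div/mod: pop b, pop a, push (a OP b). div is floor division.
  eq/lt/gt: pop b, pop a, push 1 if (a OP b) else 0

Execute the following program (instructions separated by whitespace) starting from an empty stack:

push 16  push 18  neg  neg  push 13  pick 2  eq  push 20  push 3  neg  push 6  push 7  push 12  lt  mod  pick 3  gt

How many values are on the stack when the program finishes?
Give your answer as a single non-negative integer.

After 'push 16': stack = [16] (depth 1)
After 'push 18': stack = [16, 18] (depth 2)
After 'neg': stack = [16, -18] (depth 2)
After 'neg': stack = [16, 18] (depth 2)
After 'push 13': stack = [16, 18, 13] (depth 3)
After 'pick 2': stack = [16, 18, 13, 16] (depth 4)
After 'eq': stack = [16, 18, 0] (depth 3)
After 'push 20': stack = [16, 18, 0, 20] (depth 4)
After 'push 3': stack = [16, 18, 0, 20, 3] (depth 5)
After 'neg': stack = [16, 18, 0, 20, -3] (depth 5)
After 'push 6': stack = [16, 18, 0, 20, -3, 6] (depth 6)
After 'push 7': stack = [16, 18, 0, 20, -3, 6, 7] (depth 7)
After 'push 12': stack = [16, 18, 0, 20, -3, 6, 7, 12] (depth 8)
After 'lt': stack = [16, 18, 0, 20, -3, 6, 1] (depth 7)
After 'mod': stack = [16, 18, 0, 20, -3, 0] (depth 6)
After 'pick 3': stack = [16, 18, 0, 20, -3, 0, 0] (depth 7)
After 'gt': stack = [16, 18, 0, 20, -3, 0] (depth 6)

Answer: 6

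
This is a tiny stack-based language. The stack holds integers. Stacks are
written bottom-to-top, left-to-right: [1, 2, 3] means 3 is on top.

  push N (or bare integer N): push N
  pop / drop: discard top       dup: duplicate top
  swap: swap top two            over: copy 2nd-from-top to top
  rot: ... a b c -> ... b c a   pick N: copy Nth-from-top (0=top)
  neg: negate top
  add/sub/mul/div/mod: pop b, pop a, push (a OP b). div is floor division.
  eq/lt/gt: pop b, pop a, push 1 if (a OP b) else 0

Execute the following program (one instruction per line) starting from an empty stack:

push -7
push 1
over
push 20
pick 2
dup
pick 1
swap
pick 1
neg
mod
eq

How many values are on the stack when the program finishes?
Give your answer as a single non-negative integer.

Answer: 6

Derivation:
After 'push -7': stack = [-7] (depth 1)
After 'push 1': stack = [-7, 1] (depth 2)
After 'over': stack = [-7, 1, -7] (depth 3)
After 'push 20': stack = [-7, 1, -7, 20] (depth 4)
After 'pick 2': stack = [-7, 1, -7, 20, 1] (depth 5)
After 'dup': stack = [-7, 1, -7, 20, 1, 1] (depth 6)
After 'pick 1': stack = [-7, 1, -7, 20, 1, 1, 1] (depth 7)
After 'swap': stack = [-7, 1, -7, 20, 1, 1, 1] (depth 7)
After 'pick 1': stack = [-7, 1, -7, 20, 1, 1, 1, 1] (depth 8)
After 'neg': stack = [-7, 1, -7, 20, 1, 1, 1, -1] (depth 8)
After 'mod': stack = [-7, 1, -7, 20, 1, 1, 0] (depth 7)
After 'eq': stack = [-7, 1, -7, 20, 1, 0] (depth 6)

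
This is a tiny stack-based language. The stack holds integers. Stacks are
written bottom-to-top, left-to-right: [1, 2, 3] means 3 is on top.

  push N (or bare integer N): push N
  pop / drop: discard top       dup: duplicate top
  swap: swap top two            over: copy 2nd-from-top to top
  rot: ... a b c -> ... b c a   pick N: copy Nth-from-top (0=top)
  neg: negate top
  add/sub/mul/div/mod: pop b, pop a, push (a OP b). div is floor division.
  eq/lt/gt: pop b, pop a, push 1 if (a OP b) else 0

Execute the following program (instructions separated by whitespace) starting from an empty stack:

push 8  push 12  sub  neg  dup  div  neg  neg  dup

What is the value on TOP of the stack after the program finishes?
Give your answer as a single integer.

Answer: 1

Derivation:
After 'push 8': [8]
After 'push 12': [8, 12]
After 'sub': [-4]
After 'neg': [4]
After 'dup': [4, 4]
After 'div': [1]
After 'neg': [-1]
After 'neg': [1]
After 'dup': [1, 1]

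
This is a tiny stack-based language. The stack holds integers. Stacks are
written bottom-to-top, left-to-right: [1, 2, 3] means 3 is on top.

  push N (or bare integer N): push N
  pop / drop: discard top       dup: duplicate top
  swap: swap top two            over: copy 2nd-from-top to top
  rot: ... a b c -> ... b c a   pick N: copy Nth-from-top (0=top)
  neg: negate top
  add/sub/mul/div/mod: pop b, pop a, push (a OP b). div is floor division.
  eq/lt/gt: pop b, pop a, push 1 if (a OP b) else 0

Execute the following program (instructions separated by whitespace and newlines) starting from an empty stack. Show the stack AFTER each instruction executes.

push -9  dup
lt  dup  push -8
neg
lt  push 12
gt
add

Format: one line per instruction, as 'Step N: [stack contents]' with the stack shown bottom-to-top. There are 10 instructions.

Step 1: [-9]
Step 2: [-9, -9]
Step 3: [0]
Step 4: [0, 0]
Step 5: [0, 0, -8]
Step 6: [0, 0, 8]
Step 7: [0, 1]
Step 8: [0, 1, 12]
Step 9: [0, 0]
Step 10: [0]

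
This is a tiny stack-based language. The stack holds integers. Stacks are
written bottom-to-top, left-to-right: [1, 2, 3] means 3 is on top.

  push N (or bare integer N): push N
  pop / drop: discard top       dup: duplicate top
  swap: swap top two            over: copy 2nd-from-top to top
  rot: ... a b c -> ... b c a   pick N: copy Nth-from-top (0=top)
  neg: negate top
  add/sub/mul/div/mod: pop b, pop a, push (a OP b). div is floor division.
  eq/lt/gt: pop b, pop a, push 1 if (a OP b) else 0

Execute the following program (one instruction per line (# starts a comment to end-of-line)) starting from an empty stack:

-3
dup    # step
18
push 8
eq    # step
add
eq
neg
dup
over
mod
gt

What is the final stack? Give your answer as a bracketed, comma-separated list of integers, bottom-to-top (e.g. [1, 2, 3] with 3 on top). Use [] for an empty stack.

Answer: [0]

Derivation:
After 'push -3': [-3]
After 'dup': [-3, -3]
After 'push 18': [-3, -3, 18]
After 'push 8': [-3, -3, 18, 8]
After 'eq': [-3, -3, 0]
After 'add': [-3, -3]
After 'eq': [1]
After 'neg': [-1]
After 'dup': [-1, -1]
After 'over': [-1, -1, -1]
After 'mod': [-1, 0]
After 'gt': [0]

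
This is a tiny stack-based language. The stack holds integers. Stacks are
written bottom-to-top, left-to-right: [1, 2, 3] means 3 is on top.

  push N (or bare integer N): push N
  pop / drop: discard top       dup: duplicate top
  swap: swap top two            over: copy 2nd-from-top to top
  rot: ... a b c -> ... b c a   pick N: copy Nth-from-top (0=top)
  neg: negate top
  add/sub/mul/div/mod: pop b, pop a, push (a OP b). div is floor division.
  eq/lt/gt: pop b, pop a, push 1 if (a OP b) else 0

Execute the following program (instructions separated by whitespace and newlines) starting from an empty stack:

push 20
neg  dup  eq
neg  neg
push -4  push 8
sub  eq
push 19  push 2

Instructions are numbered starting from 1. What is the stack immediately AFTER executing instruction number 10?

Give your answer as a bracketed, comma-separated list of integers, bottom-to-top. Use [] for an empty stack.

Step 1 ('push 20'): [20]
Step 2 ('neg'): [-20]
Step 3 ('dup'): [-20, -20]
Step 4 ('eq'): [1]
Step 5 ('neg'): [-1]
Step 6 ('neg'): [1]
Step 7 ('push -4'): [1, -4]
Step 8 ('push 8'): [1, -4, 8]
Step 9 ('sub'): [1, -12]
Step 10 ('eq'): [0]

Answer: [0]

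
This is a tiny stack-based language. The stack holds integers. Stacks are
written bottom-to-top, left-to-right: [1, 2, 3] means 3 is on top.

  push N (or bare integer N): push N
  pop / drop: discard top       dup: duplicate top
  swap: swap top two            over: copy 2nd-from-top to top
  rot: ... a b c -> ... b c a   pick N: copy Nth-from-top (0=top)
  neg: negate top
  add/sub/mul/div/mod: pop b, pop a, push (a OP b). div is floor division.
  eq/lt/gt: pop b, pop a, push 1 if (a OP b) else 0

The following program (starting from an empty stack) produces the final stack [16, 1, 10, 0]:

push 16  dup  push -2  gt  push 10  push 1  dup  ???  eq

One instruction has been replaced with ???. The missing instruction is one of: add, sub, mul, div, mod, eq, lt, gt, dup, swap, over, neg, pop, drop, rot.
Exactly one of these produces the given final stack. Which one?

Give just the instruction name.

Answer: neg

Derivation:
Stack before ???: [16, 1, 10, 1, 1]
Stack after ???:  [16, 1, 10, 1, -1]
The instruction that transforms [16, 1, 10, 1, 1] -> [16, 1, 10, 1, -1] is: neg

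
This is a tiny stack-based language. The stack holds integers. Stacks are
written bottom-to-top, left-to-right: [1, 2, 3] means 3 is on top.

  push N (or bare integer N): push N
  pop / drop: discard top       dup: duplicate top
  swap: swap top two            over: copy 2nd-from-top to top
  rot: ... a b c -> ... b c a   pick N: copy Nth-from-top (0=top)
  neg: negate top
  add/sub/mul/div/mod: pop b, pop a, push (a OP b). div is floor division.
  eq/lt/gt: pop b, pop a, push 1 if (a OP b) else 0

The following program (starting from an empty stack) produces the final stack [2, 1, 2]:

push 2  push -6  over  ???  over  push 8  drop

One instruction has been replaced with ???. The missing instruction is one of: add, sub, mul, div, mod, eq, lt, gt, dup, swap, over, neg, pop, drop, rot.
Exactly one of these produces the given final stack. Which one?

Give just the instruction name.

Answer: lt

Derivation:
Stack before ???: [2, -6, 2]
Stack after ???:  [2, 1]
The instruction that transforms [2, -6, 2] -> [2, 1] is: lt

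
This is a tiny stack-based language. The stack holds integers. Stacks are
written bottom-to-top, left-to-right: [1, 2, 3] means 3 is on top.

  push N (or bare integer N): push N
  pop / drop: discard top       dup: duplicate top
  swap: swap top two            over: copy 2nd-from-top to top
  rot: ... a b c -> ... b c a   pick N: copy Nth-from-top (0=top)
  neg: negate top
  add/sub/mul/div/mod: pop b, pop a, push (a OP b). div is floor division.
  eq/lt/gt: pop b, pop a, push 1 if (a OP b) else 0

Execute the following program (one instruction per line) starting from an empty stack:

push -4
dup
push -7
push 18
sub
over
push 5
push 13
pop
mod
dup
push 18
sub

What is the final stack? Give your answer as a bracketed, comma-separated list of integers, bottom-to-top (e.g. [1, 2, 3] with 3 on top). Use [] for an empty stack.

Answer: [-4, -4, -25, 1, -17]

Derivation:
After 'push -4': [-4]
After 'dup': [-4, -4]
After 'push -7': [-4, -4, -7]
After 'push 18': [-4, -4, -7, 18]
After 'sub': [-4, -4, -25]
After 'over': [-4, -4, -25, -4]
After 'push 5': [-4, -4, -25, -4, 5]
After 'push 13': [-4, -4, -25, -4, 5, 13]
After 'pop': [-4, -4, -25, -4, 5]
After 'mod': [-4, -4, -25, 1]
After 'dup': [-4, -4, -25, 1, 1]
After 'push 18': [-4, -4, -25, 1, 1, 18]
After 'sub': [-4, -4, -25, 1, -17]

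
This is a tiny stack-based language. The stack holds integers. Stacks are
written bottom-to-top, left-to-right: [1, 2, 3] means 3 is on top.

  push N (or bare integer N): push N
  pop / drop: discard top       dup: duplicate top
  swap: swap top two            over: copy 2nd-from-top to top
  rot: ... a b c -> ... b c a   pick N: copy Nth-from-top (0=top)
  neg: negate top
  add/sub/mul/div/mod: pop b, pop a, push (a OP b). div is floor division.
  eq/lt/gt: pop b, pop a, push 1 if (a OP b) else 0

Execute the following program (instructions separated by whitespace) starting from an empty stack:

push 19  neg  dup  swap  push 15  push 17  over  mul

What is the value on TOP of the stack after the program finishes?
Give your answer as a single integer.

After 'push 19': [19]
After 'neg': [-19]
After 'dup': [-19, -19]
After 'swap': [-19, -19]
After 'push 15': [-19, -19, 15]
After 'push 17': [-19, -19, 15, 17]
After 'over': [-19, -19, 15, 17, 15]
After 'mul': [-19, -19, 15, 255]

Answer: 255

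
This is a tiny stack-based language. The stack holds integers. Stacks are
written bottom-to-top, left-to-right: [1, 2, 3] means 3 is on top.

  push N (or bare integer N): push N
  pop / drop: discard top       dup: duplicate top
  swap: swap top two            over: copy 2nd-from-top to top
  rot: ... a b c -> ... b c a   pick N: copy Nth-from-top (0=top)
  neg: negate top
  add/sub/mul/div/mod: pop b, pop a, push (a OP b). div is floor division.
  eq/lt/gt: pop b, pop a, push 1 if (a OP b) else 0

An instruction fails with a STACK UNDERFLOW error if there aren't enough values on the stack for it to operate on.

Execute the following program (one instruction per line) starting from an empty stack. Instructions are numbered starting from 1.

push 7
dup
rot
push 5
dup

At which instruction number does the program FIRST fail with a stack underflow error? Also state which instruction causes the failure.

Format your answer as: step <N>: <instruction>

Answer: step 3: rot

Derivation:
Step 1 ('push 7'): stack = [7], depth = 1
Step 2 ('dup'): stack = [7, 7], depth = 2
Step 3 ('rot'): needs 3 value(s) but depth is 2 — STACK UNDERFLOW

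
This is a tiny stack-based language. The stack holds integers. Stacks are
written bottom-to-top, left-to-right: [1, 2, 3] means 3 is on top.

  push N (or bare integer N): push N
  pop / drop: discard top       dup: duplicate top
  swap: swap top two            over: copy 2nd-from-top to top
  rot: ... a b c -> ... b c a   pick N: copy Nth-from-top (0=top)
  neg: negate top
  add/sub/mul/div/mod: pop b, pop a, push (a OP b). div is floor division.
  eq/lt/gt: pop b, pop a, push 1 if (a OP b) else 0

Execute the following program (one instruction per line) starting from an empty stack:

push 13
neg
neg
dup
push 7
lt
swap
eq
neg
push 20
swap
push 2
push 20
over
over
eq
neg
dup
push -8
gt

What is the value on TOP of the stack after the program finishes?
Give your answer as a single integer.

After 'push 13': [13]
After 'neg': [-13]
After 'neg': [13]
After 'dup': [13, 13]
After 'push 7': [13, 13, 7]
After 'lt': [13, 0]
After 'swap': [0, 13]
After 'eq': [0]
After 'neg': [0]
After 'push 20': [0, 20]
After 'swap': [20, 0]
After 'push 2': [20, 0, 2]
After 'push 20': [20, 0, 2, 20]
After 'over': [20, 0, 2, 20, 2]
After 'over': [20, 0, 2, 20, 2, 20]
After 'eq': [20, 0, 2, 20, 0]
After 'neg': [20, 0, 2, 20, 0]
After 'dup': [20, 0, 2, 20, 0, 0]
After 'push -8': [20, 0, 2, 20, 0, 0, -8]
After 'gt': [20, 0, 2, 20, 0, 1]

Answer: 1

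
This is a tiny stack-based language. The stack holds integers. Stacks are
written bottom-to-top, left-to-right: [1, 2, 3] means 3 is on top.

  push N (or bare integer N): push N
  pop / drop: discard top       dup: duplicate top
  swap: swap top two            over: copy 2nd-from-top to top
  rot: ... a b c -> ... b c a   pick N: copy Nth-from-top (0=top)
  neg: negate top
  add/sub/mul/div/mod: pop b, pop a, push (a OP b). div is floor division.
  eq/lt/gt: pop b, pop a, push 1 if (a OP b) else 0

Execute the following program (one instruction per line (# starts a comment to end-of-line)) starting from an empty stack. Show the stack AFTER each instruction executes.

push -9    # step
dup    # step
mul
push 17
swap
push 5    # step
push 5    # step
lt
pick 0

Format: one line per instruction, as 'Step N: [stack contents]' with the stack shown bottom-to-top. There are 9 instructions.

Step 1: [-9]
Step 2: [-9, -9]
Step 3: [81]
Step 4: [81, 17]
Step 5: [17, 81]
Step 6: [17, 81, 5]
Step 7: [17, 81, 5, 5]
Step 8: [17, 81, 0]
Step 9: [17, 81, 0, 0]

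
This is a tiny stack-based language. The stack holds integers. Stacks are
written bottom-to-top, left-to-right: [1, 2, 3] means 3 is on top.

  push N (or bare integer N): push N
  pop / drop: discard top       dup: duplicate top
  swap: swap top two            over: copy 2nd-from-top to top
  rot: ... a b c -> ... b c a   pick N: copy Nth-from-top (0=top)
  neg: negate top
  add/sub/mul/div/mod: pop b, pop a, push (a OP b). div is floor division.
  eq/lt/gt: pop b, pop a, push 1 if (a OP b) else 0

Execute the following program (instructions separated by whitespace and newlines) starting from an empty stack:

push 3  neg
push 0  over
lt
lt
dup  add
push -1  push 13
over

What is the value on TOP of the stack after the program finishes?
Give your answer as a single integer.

After 'push 3': [3]
After 'neg': [-3]
After 'push 0': [-3, 0]
After 'over': [-3, 0, -3]
After 'lt': [-3, 0]
After 'lt': [1]
After 'dup': [1, 1]
After 'add': [2]
After 'push -1': [2, -1]
After 'push 13': [2, -1, 13]
After 'over': [2, -1, 13, -1]

Answer: -1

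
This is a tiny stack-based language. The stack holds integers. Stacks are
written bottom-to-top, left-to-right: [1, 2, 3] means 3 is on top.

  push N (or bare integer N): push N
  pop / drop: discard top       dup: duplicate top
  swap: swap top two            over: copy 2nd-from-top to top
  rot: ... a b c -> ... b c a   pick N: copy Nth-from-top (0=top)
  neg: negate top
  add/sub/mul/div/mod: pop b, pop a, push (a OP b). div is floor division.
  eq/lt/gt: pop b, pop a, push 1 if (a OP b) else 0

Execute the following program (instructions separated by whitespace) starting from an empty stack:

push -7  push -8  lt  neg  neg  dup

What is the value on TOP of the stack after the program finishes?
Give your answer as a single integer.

After 'push -7': [-7]
After 'push -8': [-7, -8]
After 'lt': [0]
After 'neg': [0]
After 'neg': [0]
After 'dup': [0, 0]

Answer: 0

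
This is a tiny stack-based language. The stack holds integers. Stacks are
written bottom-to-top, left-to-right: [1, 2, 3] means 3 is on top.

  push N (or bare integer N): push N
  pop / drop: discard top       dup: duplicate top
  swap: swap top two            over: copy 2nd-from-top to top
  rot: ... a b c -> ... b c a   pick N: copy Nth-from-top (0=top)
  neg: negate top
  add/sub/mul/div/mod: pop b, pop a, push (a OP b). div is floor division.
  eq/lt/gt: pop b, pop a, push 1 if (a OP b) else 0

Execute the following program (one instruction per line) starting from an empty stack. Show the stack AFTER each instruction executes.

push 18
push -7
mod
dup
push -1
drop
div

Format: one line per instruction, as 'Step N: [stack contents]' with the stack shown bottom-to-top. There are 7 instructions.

Step 1: [18]
Step 2: [18, -7]
Step 3: [-3]
Step 4: [-3, -3]
Step 5: [-3, -3, -1]
Step 6: [-3, -3]
Step 7: [1]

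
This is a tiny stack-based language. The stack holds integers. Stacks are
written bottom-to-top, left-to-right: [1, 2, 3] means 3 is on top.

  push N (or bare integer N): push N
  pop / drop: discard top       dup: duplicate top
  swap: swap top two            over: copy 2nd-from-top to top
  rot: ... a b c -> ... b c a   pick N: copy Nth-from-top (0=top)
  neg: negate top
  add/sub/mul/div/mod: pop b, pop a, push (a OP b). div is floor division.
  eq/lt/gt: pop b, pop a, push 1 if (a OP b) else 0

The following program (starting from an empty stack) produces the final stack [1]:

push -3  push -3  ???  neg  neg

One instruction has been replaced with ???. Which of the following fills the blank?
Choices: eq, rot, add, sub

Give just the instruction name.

Stack before ???: [-3, -3]
Stack after ???:  [1]
Checking each choice:
  eq: MATCH
  rot: stack underflow (need 3, have 2)
  add: produces [-6]
  sub: produces [0]


Answer: eq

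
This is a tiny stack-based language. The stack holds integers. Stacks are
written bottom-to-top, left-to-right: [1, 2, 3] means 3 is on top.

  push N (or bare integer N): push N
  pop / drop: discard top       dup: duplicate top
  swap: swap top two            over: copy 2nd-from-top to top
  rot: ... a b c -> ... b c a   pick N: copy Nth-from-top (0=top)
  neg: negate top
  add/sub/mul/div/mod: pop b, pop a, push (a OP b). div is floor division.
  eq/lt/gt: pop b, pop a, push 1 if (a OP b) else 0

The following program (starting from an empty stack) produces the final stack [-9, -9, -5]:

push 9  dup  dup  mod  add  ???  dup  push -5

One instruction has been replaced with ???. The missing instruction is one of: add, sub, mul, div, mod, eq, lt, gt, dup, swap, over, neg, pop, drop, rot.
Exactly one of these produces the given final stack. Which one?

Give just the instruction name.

Stack before ???: [9]
Stack after ???:  [-9]
The instruction that transforms [9] -> [-9] is: neg

Answer: neg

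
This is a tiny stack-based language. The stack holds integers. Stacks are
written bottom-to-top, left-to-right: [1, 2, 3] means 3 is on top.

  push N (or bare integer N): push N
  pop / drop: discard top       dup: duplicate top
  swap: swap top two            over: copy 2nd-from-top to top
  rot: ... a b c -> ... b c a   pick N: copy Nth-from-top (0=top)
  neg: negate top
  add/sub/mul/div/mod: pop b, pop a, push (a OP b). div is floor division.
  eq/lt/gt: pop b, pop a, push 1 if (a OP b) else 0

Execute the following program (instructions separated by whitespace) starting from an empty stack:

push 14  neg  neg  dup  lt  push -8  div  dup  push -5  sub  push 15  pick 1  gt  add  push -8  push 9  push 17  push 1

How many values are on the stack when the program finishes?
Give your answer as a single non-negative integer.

Answer: 6

Derivation:
After 'push 14': stack = [14] (depth 1)
After 'neg': stack = [-14] (depth 1)
After 'neg': stack = [14] (depth 1)
After 'dup': stack = [14, 14] (depth 2)
After 'lt': stack = [0] (depth 1)
After 'push -8': stack = [0, -8] (depth 2)
After 'div': stack = [0] (depth 1)
After 'dup': stack = [0, 0] (depth 2)
After 'push -5': stack = [0, 0, -5] (depth 3)
After 'sub': stack = [0, 5] (depth 2)
After 'push 15': stack = [0, 5, 15] (depth 3)
After 'pick 1': stack = [0, 5, 15, 5] (depth 4)
After 'gt': stack = [0, 5, 1] (depth 3)
After 'add': stack = [0, 6] (depth 2)
After 'push -8': stack = [0, 6, -8] (depth 3)
After 'push 9': stack = [0, 6, -8, 9] (depth 4)
After 'push 17': stack = [0, 6, -8, 9, 17] (depth 5)
After 'push 1': stack = [0, 6, -8, 9, 17, 1] (depth 6)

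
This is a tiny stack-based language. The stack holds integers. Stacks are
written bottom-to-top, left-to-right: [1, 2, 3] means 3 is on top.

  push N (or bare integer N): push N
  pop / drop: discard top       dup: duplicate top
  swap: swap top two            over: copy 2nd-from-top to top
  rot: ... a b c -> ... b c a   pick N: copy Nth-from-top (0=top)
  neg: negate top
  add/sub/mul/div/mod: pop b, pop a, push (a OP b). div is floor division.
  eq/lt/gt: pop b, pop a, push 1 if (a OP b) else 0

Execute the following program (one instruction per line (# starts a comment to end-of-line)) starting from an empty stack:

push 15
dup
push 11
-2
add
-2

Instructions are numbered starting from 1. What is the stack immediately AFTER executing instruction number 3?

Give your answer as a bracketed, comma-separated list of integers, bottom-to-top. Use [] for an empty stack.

Answer: [15, 15, 11]

Derivation:
Step 1 ('push 15'): [15]
Step 2 ('dup'): [15, 15]
Step 3 ('push 11'): [15, 15, 11]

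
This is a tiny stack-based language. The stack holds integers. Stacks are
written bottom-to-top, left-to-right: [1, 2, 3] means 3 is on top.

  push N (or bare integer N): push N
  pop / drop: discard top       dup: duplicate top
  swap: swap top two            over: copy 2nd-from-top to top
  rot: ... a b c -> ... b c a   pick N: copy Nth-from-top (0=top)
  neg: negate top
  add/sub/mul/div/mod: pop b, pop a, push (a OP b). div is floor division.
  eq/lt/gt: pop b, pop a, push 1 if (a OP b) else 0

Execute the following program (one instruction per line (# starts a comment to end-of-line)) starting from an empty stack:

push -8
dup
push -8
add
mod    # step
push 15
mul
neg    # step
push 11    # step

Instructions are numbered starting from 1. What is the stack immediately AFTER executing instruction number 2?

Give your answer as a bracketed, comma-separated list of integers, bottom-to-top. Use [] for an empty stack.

Answer: [-8, -8]

Derivation:
Step 1 ('push -8'): [-8]
Step 2 ('dup'): [-8, -8]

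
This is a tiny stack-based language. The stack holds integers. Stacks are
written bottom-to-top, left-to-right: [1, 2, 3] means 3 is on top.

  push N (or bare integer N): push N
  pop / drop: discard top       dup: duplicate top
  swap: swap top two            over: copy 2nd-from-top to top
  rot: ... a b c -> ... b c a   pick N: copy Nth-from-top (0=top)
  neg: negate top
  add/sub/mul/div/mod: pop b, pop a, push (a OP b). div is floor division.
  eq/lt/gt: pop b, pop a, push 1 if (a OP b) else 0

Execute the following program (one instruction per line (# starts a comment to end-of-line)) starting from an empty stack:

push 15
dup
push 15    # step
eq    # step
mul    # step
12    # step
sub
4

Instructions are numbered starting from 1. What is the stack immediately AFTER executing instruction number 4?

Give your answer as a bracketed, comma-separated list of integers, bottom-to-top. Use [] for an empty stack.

Answer: [15, 1]

Derivation:
Step 1 ('push 15'): [15]
Step 2 ('dup'): [15, 15]
Step 3 ('push 15'): [15, 15, 15]
Step 4 ('eq'): [15, 1]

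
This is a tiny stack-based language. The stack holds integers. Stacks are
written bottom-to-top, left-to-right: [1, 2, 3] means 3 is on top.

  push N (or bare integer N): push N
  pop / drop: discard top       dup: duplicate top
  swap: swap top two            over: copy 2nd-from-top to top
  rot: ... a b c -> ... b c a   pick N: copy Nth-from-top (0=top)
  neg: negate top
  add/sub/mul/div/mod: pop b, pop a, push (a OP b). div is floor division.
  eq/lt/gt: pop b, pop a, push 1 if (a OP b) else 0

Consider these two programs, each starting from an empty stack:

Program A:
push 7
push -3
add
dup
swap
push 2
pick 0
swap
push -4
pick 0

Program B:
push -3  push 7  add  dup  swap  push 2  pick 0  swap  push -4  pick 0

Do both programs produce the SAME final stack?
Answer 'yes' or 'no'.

Answer: yes

Derivation:
Program A trace:
  After 'push 7': [7]
  After 'push -3': [7, -3]
  After 'add': [4]
  After 'dup': [4, 4]
  After 'swap': [4, 4]
  After 'push 2': [4, 4, 2]
  After 'pick 0': [4, 4, 2, 2]
  After 'swap': [4, 4, 2, 2]
  After 'push -4': [4, 4, 2, 2, -4]
  After 'pick 0': [4, 4, 2, 2, -4, -4]
Program A final stack: [4, 4, 2, 2, -4, -4]

Program B trace:
  After 'push -3': [-3]
  After 'push 7': [-3, 7]
  After 'add': [4]
  After 'dup': [4, 4]
  After 'swap': [4, 4]
  After 'push 2': [4, 4, 2]
  After 'pick 0': [4, 4, 2, 2]
  After 'swap': [4, 4, 2, 2]
  After 'push -4': [4, 4, 2, 2, -4]
  After 'pick 0': [4, 4, 2, 2, -4, -4]
Program B final stack: [4, 4, 2, 2, -4, -4]
Same: yes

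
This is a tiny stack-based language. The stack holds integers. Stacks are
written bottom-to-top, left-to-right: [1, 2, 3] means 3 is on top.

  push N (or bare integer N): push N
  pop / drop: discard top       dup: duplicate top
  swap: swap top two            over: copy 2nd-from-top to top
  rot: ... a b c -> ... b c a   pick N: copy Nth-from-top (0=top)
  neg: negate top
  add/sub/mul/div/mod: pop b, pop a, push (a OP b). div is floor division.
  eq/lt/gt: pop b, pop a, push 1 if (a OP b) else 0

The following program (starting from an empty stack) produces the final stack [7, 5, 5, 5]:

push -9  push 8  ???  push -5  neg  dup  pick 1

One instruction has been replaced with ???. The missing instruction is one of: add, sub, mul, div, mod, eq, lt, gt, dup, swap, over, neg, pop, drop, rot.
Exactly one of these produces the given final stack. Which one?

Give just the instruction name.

Answer: mod

Derivation:
Stack before ???: [-9, 8]
Stack after ???:  [7]
The instruction that transforms [-9, 8] -> [7] is: mod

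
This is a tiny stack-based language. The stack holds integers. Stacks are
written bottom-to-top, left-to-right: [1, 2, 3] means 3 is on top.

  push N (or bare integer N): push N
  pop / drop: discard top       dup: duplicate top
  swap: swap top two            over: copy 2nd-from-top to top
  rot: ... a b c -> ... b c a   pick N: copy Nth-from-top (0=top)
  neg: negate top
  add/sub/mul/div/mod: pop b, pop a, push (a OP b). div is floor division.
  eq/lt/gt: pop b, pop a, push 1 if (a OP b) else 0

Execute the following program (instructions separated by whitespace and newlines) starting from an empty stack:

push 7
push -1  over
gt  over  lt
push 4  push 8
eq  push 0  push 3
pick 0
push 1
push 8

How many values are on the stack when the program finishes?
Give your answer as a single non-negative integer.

After 'push 7': stack = [7] (depth 1)
After 'push -1': stack = [7, -1] (depth 2)
After 'over': stack = [7, -1, 7] (depth 3)
After 'gt': stack = [7, 0] (depth 2)
After 'over': stack = [7, 0, 7] (depth 3)
After 'lt': stack = [7, 1] (depth 2)
After 'push 4': stack = [7, 1, 4] (depth 3)
After 'push 8': stack = [7, 1, 4, 8] (depth 4)
After 'eq': stack = [7, 1, 0] (depth 3)
After 'push 0': stack = [7, 1, 0, 0] (depth 4)
After 'push 3': stack = [7, 1, 0, 0, 3] (depth 5)
After 'pick 0': stack = [7, 1, 0, 0, 3, 3] (depth 6)
After 'push 1': stack = [7, 1, 0, 0, 3, 3, 1] (depth 7)
After 'push 8': stack = [7, 1, 0, 0, 3, 3, 1, 8] (depth 8)

Answer: 8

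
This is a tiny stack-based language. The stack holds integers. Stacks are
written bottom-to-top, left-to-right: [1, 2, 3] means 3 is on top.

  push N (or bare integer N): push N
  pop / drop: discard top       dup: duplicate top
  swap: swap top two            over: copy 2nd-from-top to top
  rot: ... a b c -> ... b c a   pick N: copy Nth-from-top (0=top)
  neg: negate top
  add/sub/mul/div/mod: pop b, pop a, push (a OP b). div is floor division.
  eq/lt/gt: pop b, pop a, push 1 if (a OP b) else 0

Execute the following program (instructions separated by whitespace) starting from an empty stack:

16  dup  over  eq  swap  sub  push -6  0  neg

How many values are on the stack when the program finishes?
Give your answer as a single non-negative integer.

After 'push 16': stack = [16] (depth 1)
After 'dup': stack = [16, 16] (depth 2)
After 'over': stack = [16, 16, 16] (depth 3)
After 'eq': stack = [16, 1] (depth 2)
After 'swap': stack = [1, 16] (depth 2)
After 'sub': stack = [-15] (depth 1)
After 'push -6': stack = [-15, -6] (depth 2)
After 'push 0': stack = [-15, -6, 0] (depth 3)
After 'neg': stack = [-15, -6, 0] (depth 3)

Answer: 3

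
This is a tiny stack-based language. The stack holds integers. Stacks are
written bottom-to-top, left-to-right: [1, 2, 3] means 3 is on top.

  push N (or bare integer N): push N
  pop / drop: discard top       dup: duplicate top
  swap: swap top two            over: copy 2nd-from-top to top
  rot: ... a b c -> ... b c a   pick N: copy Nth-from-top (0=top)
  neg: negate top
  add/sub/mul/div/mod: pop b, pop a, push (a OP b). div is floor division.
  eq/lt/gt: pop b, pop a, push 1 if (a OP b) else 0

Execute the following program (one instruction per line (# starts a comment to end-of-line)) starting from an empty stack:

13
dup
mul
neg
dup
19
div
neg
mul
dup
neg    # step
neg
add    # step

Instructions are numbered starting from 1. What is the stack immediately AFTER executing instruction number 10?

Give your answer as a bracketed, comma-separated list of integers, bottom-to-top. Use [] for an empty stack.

Step 1 ('13'): [13]
Step 2 ('dup'): [13, 13]
Step 3 ('mul'): [169]
Step 4 ('neg'): [-169]
Step 5 ('dup'): [-169, -169]
Step 6 ('19'): [-169, -169, 19]
Step 7 ('div'): [-169, -9]
Step 8 ('neg'): [-169, 9]
Step 9 ('mul'): [-1521]
Step 10 ('dup'): [-1521, -1521]

Answer: [-1521, -1521]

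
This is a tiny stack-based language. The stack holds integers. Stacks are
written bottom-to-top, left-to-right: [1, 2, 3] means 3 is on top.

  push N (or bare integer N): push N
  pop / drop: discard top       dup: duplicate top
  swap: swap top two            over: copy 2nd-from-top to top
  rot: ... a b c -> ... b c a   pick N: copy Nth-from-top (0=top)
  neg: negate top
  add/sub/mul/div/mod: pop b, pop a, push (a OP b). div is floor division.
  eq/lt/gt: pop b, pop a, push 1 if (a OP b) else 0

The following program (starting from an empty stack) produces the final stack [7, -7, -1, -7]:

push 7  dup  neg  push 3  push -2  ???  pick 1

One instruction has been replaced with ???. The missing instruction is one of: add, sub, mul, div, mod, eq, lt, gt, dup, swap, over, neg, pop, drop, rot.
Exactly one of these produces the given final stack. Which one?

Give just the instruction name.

Stack before ???: [7, -7, 3, -2]
Stack after ???:  [7, -7, -1]
The instruction that transforms [7, -7, 3, -2] -> [7, -7, -1] is: mod

Answer: mod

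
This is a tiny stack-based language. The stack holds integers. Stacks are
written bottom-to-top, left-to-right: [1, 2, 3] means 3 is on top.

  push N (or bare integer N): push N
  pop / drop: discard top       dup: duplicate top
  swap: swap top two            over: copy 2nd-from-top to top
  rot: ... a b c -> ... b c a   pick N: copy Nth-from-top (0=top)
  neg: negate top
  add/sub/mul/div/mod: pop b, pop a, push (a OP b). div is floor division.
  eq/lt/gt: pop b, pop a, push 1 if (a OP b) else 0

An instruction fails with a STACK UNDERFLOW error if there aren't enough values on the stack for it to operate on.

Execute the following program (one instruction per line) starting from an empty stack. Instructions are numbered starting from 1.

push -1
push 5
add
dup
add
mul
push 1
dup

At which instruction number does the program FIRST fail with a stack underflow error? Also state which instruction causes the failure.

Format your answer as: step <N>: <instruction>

Step 1 ('push -1'): stack = [-1], depth = 1
Step 2 ('push 5'): stack = [-1, 5], depth = 2
Step 3 ('add'): stack = [4], depth = 1
Step 4 ('dup'): stack = [4, 4], depth = 2
Step 5 ('add'): stack = [8], depth = 1
Step 6 ('mul'): needs 2 value(s) but depth is 1 — STACK UNDERFLOW

Answer: step 6: mul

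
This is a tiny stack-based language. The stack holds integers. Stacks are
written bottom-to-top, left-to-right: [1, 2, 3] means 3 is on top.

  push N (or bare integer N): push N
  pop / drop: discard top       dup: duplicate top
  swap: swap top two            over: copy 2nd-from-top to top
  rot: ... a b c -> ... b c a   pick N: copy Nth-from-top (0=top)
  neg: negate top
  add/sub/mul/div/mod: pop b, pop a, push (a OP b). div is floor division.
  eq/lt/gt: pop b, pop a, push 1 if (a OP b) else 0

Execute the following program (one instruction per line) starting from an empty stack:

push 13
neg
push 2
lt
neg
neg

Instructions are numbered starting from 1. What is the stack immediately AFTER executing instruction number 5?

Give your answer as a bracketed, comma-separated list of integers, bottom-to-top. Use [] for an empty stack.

Step 1 ('push 13'): [13]
Step 2 ('neg'): [-13]
Step 3 ('push 2'): [-13, 2]
Step 4 ('lt'): [1]
Step 5 ('neg'): [-1]

Answer: [-1]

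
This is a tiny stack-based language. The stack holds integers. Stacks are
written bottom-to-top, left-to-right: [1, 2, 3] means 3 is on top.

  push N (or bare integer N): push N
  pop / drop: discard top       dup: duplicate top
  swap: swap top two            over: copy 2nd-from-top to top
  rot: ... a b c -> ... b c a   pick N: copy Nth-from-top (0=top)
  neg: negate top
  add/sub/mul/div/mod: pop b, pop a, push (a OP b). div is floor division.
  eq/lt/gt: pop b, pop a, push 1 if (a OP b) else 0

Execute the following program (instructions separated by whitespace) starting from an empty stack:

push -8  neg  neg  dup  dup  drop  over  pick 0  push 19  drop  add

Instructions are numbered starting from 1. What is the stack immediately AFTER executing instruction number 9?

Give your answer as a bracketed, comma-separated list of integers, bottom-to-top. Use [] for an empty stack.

Answer: [-8, -8, -8, -8, 19]

Derivation:
Step 1 ('push -8'): [-8]
Step 2 ('neg'): [8]
Step 3 ('neg'): [-8]
Step 4 ('dup'): [-8, -8]
Step 5 ('dup'): [-8, -8, -8]
Step 6 ('drop'): [-8, -8]
Step 7 ('over'): [-8, -8, -8]
Step 8 ('pick 0'): [-8, -8, -8, -8]
Step 9 ('push 19'): [-8, -8, -8, -8, 19]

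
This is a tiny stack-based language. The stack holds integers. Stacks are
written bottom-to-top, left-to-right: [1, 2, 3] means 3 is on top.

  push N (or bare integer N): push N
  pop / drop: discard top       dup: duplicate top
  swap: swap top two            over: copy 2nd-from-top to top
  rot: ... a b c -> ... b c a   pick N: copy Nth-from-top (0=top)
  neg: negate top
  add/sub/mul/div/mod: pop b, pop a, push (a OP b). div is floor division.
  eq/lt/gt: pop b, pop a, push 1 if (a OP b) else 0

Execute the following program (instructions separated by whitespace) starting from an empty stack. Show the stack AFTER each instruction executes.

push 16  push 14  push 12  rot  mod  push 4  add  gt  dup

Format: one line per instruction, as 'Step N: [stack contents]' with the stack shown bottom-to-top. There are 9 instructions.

Step 1: [16]
Step 2: [16, 14]
Step 3: [16, 14, 12]
Step 4: [14, 12, 16]
Step 5: [14, 12]
Step 6: [14, 12, 4]
Step 7: [14, 16]
Step 8: [0]
Step 9: [0, 0]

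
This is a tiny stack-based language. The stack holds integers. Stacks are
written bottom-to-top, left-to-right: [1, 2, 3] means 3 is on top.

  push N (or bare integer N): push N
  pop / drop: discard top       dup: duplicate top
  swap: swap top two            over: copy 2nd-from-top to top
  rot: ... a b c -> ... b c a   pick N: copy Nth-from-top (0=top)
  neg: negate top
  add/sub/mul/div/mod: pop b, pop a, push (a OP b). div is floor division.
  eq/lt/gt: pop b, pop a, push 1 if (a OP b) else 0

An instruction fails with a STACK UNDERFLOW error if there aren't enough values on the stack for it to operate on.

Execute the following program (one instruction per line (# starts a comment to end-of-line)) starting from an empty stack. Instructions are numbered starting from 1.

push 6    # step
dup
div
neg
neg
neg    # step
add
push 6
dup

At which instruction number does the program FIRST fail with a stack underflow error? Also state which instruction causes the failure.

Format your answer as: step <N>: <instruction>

Step 1 ('push 6'): stack = [6], depth = 1
Step 2 ('dup'): stack = [6, 6], depth = 2
Step 3 ('div'): stack = [1], depth = 1
Step 4 ('neg'): stack = [-1], depth = 1
Step 5 ('neg'): stack = [1], depth = 1
Step 6 ('neg'): stack = [-1], depth = 1
Step 7 ('add'): needs 2 value(s) but depth is 1 — STACK UNDERFLOW

Answer: step 7: add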